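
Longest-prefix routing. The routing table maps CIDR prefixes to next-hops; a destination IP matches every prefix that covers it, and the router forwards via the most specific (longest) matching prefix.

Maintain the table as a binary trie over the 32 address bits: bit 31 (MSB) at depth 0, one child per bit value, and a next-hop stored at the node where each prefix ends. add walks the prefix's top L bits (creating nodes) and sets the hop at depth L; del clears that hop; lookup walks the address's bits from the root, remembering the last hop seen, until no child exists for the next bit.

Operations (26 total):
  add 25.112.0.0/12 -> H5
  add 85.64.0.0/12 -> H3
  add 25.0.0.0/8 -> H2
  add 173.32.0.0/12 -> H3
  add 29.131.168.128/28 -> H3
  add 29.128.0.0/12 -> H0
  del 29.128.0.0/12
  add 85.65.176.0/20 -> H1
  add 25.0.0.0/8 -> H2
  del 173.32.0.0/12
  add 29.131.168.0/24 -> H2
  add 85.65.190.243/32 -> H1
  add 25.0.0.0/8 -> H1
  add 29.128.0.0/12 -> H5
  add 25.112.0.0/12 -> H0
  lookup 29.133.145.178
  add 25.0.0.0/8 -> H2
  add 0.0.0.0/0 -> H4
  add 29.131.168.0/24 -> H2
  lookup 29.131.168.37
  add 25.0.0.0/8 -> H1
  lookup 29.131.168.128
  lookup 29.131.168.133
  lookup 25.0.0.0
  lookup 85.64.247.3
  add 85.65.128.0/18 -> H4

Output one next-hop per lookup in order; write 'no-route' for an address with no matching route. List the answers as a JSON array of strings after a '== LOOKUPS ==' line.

Process each operation:
  + 25.112.0.0/12 (H5) depth=12
  + 85.64.0.0/12 (H3) depth=12
  + 25.0.0.0/8 (H2) depth=8
  + 173.32.0.0/12 (H3) depth=12
  + 29.131.168.128/28 (H3) depth=28
  + 29.128.0.0/12 (H0) depth=12
  - 29.128.0.0/12 clear@12
  + 85.65.176.0/20 (H1) depth=20
  + 25.0.0.0/8 (H2) depth=8
  - 173.32.0.0/12 clear@12
  + 29.131.168.0/24 (H2) depth=24
  + 85.65.190.243/32 (H1) depth=32
  + 25.0.0.0/8 (H1) depth=8
  + 29.128.0.0/12 (H5) depth=12
  + 25.112.0.0/12 (H0) depth=12
  Q 29.133.145.178: descend 0001110110000 ; hops seen [H5] ; pick H5
  + 25.0.0.0/8 (H2) depth=8
  + 0.0.0.0/0 (H4) depth=0
  + 29.131.168.0/24 (H2) depth=24
  Q 29.131.168.37: descend 000111011000001110101000 ; hops seen [H4,H5,H2] ; pick H2
  + 25.0.0.0/8 (H1) depth=8
  Q 29.131.168.128: descend 0001110110000011101010001000 ; hops seen [H4,H5,H2,H3] ; pick H3
  Q 29.131.168.133: descend 0001110110000011101010001000 ; hops seen [H4,H5,H2,H3] ; pick H3
  Q 25.0.0.0: descend 000110010 ; hops seen [H4,H1] ; pick H1
  Q 85.64.247.3: descend 010101010100000 ; hops seen [H4,H3] ; pick H3
  + 85.65.128.0/18 (H4) depth=18

== LOOKUPS ==
["H5","H2","H3","H3","H1","H3"]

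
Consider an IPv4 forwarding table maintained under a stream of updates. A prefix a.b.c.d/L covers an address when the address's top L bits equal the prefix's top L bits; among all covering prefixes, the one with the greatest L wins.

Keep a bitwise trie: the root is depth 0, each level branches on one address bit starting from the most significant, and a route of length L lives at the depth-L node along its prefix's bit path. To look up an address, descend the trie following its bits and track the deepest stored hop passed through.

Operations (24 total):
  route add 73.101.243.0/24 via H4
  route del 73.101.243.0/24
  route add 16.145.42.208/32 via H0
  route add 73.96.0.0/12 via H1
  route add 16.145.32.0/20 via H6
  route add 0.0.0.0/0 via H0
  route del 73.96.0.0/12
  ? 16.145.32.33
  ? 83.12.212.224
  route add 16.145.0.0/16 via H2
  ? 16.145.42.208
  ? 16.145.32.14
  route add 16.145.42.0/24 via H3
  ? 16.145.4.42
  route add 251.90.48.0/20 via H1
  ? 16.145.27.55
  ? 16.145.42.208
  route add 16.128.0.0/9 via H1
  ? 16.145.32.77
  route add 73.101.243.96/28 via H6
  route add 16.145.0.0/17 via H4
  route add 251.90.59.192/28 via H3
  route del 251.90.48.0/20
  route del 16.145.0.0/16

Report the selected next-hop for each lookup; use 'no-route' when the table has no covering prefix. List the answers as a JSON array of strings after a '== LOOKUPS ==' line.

Trace:
  add 73.101.243.0/24 -> H4 at depth 24
  del 73.101.243.0/24 (clear depth 24)
  add 16.145.42.208/32 -> H0 at depth 32
  add 73.96.0.0/12 -> H1 at depth 12
  add 16.145.32.0/20 -> H6 at depth 20
  add 0.0.0.0/0 -> H0 at depth 0
  del 73.96.0.0/12 (clear depth 12)
  ? 16.145.32.33  path d0:H0→d1:-→d2:-→d3:-→d4:-→d5:-→d6:-→d7:-→d8:-→d9:-→d10:-→d11:-→d12:-→d13:-→d14:-→d15:-→d16:-→d17:-→d18:-→d19:-→d20:H6  best=H6
  ? 83.12.212.224  path d0:H0→d1:-→d2:-→d3:-  best=H0
  add 16.145.0.0/16 -> H2 at depth 16
  ? 16.145.42.208  path d0:H0→d1:-→d2:-→d3:-→d4:-→d5:-→d6:-→d7:-→d8:-→d9:-→d10:-→d11:-→d12:-→d13:-→d14:-→d15:-→d16:H2→d17:-→d18:-→d19:-→d20:H6→d21:-→d22:-→d23:-→d24:-→d25:-→d26:-→d27:-→d28:-→d29:-→d30:-→d31:-→d32:H0  best=H0
  ? 16.145.32.14  path d0:H0→d1:-→d2:-→d3:-→d4:-→d5:-→d6:-→d7:-→d8:-→d9:-→d10:-→d11:-→d12:-→d13:-→d14:-→d15:-→d16:H2→d17:-→d18:-→d19:-→d20:H6  best=H6
  add 16.145.42.0/24 -> H3 at depth 24
  ? 16.145.4.42  path d0:H0→d1:-→d2:-→d3:-→d4:-→d5:-→d6:-→d7:-→d8:-→d9:-→d10:-→d11:-→d12:-→d13:-→d14:-→d15:-→d16:H2→d17:-→d18:-  best=H2
  add 251.90.48.0/20 -> H1 at depth 20
  ? 16.145.27.55  path d0:H0→d1:-→d2:-→d3:-→d4:-→d5:-→d6:-→d7:-→d8:-→d9:-→d10:-→d11:-→d12:-→d13:-→d14:-→d15:-→d16:H2→d17:-→d18:-  best=H2
  ? 16.145.42.208  path d0:H0→d1:-→d2:-→d3:-→d4:-→d5:-→d6:-→d7:-→d8:-→d9:-→d10:-→d11:-→d12:-→d13:-→d14:-→d15:-→d16:H2→d17:-→d18:-→d19:-→d20:H6→d21:-→d22:-→d23:-→d24:H3→d25:-→d26:-→d27:-→d28:-→d29:-→d30:-→d31:-→d32:H0  best=H0
  add 16.128.0.0/9 -> H1 at depth 9
  ? 16.145.32.77  path d0:H0→d1:-→d2:-→d3:-→d4:-→d5:-→d6:-→d7:-→d8:-→d9:H1→d10:-→d11:-→d12:-→d13:-→d14:-→d15:-→d16:H2→d17:-→d18:-→d19:-→d20:H6  best=H6
  add 73.101.243.96/28 -> H6 at depth 28
  add 16.145.0.0/17 -> H4 at depth 17
  add 251.90.59.192/28 -> H3 at depth 28
  del 251.90.48.0/20 (clear depth 20)
  del 16.145.0.0/16 (clear depth 16)

== LOOKUPS ==
["H6","H0","H0","H6","H2","H2","H0","H6"]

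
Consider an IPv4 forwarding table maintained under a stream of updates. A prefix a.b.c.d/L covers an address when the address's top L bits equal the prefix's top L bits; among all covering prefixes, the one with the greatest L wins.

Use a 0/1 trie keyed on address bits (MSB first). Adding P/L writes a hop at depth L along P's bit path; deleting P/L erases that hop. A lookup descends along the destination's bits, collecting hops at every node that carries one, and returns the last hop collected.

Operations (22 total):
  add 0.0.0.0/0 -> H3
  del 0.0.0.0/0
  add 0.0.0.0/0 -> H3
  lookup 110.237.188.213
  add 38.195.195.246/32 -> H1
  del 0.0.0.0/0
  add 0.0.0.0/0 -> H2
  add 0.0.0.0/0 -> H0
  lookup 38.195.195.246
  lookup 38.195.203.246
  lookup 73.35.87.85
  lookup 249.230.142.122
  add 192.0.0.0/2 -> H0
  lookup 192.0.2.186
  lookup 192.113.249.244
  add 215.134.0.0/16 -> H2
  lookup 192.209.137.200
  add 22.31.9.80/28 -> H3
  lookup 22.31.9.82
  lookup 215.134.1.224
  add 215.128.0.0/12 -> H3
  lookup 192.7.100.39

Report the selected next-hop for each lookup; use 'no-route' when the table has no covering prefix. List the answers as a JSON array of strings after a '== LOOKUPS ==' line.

Apply in order:
  + 0.0.0.0/0 (H3) depth=0
  del 0.0.0.0/0 (clear depth 0)
  + 0.0.0.0/0 (H3) depth=0
  Q 110.237.188.213: descend ε ; hops seen [H3] ; pick H3
  + 38.195.195.246/32 (H1) depth=32
  del 0.0.0.0/0 (clear depth 0)
  + 0.0.0.0/0 (H2) depth=0
  + 0.0.0.0/0 (H0) depth=0
  Q 38.195.195.246: descend 00100110110000111100001111110110 ; hops seen [H0,H1] ; pick H1
  Q 38.195.203.246: descend 00100110110000111100 ; hops seen [H0] ; pick H0
  Q 73.35.87.85: descend 0 ; hops seen [H0] ; pick H0
  Q 249.230.142.122: descend ε ; hops seen [H0] ; pick H0
  + 192.0.0.0/2 (H0) depth=2
  Q 192.0.2.186: descend 11 ; hops seen [H0,H0] ; pick H0
  Q 192.113.249.244: descend 11 ; hops seen [H0,H0] ; pick H0
  + 215.134.0.0/16 (H2) depth=16
  Q 192.209.137.200: descend 110 ; hops seen [H0,H0] ; pick H0
  + 22.31.9.80/28 (H3) depth=28
  Q 22.31.9.82: descend 0001011000011111000010010101 ; hops seen [H0,H3] ; pick H3
  Q 215.134.1.224: descend 1101011110000110 ; hops seen [H0,H0,H2] ; pick H2
  + 215.128.0.0/12 (H3) depth=12
  Q 192.7.100.39: descend 110 ; hops seen [H0,H0] ; pick H0

== LOOKUPS ==
["H3","H1","H0","H0","H0","H0","H0","H0","H3","H2","H0"]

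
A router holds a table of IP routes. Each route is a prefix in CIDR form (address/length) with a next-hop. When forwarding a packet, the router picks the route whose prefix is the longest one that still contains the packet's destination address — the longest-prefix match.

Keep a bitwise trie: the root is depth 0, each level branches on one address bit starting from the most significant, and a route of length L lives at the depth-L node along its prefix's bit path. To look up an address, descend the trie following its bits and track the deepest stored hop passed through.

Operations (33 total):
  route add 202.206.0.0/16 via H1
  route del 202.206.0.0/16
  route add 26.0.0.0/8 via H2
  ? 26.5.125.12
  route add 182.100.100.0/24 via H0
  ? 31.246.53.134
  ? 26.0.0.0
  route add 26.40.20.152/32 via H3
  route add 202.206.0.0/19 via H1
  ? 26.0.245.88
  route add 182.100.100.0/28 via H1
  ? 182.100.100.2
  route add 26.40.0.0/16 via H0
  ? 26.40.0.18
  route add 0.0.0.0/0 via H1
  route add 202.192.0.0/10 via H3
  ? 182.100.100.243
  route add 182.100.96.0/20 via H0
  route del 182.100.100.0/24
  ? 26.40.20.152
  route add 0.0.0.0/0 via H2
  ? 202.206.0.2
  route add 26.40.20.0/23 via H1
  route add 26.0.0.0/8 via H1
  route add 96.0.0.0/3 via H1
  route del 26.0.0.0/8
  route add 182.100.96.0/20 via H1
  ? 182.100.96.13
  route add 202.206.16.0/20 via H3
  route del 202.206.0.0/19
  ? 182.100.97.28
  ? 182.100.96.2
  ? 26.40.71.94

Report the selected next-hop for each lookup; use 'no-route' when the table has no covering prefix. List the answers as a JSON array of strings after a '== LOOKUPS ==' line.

Process each operation:
  + 202.206.0.0/16 (H1) depth=16
  del 202.206.0.0/16 (clear depth 16)
  + 26.0.0.0/8 (H2) depth=8
  ? 26.5.125.12  path d0:-→d1:-→d2:-→d3:-→d4:-→d5:-→d6:-→d7:-→d8:H2  best=H2
  + 182.100.100.0/24 (H0) depth=24
  ? 31.246.53.134  path d0:-→d1:-→d2:-→d3:-→d4:-→d5:-  best=no-route
  ? 26.0.0.0  path d0:-→d1:-→d2:-→d3:-→d4:-→d5:-→d6:-→d7:-→d8:H2  best=H2
  + 26.40.20.152/32 (H3) depth=32
  + 202.206.0.0/19 (H1) depth=19
  ? 26.0.245.88  path d0:-→d1:-→d2:-→d3:-→d4:-→d5:-→d6:-→d7:-→d8:H2→d9:-→d10:-  best=H2
  + 182.100.100.0/28 (H1) depth=28
  ? 182.100.100.2  path d0:-→d1:-→d2:-→d3:-→d4:-→d5:-→d6:-→d7:-→d8:-→d9:-→d10:-→d11:-→d12:-→d13:-→d14:-→d15:-→d16:-→d17:-→d18:-→d19:-→d20:-→d21:-→d22:-→d23:-→d24:H0→d25:-→d26:-→d27:-→d28:H1  best=H1
  + 26.40.0.0/16 (H0) depth=16
  ? 26.40.0.18  path d0:-→d1:-→d2:-→d3:-→d4:-→d5:-→d6:-→d7:-→d8:H2→d9:-→d10:-→d11:-→d12:-→d13:-→d14:-→d15:-→d16:H0→d17:-→d18:-→d19:-  best=H0
  + 0.0.0.0/0 (H1) depth=0
  + 202.192.0.0/10 (H3) depth=10
  ? 182.100.100.243  path d0:H1→d1:-→d2:-→d3:-→d4:-→d5:-→d6:-→d7:-→d8:-→d9:-→d10:-→d11:-→d12:-→d13:-→d14:-→d15:-→d16:-→d17:-→d18:-→d19:-→d20:-→d21:-→d22:-→d23:-→d24:H0  best=H0
  + 182.100.96.0/20 (H0) depth=20
  del 182.100.100.0/24 (clear depth 24)
  ? 26.40.20.152  path d0:H1→d1:-→d2:-→d3:-→d4:-→d5:-→d6:-→d7:-→d8:H2→d9:-→d10:-→d11:-→d12:-→d13:-→d14:-→d15:-→d16:H0→d17:-→d18:-→d19:-→d20:-→d21:-→d22:-→d23:-→d24:-→d25:-→d26:-→d27:-→d28:-→d29:-→d30:-→d31:-→d32:H3  best=H3
  + 0.0.0.0/0 (H2) depth=0
  ? 202.206.0.2  path d0:H2→d1:-→d2:-→d3:-→d4:-→d5:-→d6:-→d7:-→d8:-→d9:-→d10:H3→d11:-→d12:-→d13:-→d14:-→d15:-→d16:-→d17:-→d18:-→d19:H1  best=H1
  + 26.40.20.0/23 (H1) depth=23
  + 26.0.0.0/8 (H1) depth=8
  + 96.0.0.0/3 (H1) depth=3
  del 26.0.0.0/8 (clear depth 8)
  + 182.100.96.0/20 (H1) depth=20
  ? 182.100.96.13  path d0:H2→d1:-→d2:-→d3:-→d4:-→d5:-→d6:-→d7:-→d8:-→d9:-→d10:-→d11:-→d12:-→d13:-→d14:-→d15:-→d16:-→d17:-→d18:-→d19:-→d20:H1→d21:-  best=H1
  + 202.206.16.0/20 (H3) depth=20
  del 202.206.0.0/19 (clear depth 19)
  ? 182.100.97.28  path d0:H2→d1:-→d2:-→d3:-→d4:-→d5:-→d6:-→d7:-→d8:-→d9:-→d10:-→d11:-→d12:-→d13:-→d14:-→d15:-→d16:-→d17:-→d18:-→d19:-→d20:H1→d21:-  best=H1
  ? 182.100.96.2  path d0:H2→d1:-→d2:-→d3:-→d4:-→d5:-→d6:-→d7:-→d8:-→d9:-→d10:-→d11:-→d12:-→d13:-→d14:-→d15:-→d16:-→d17:-→d18:-→d19:-→d20:H1→d21:-  best=H1
  ? 26.40.71.94  path d0:H2→d1:-→d2:-→d3:-→d4:-→d5:-→d6:-→d7:-→d8:-→d9:-→d10:-→d11:-→d12:-→d13:-→d14:-→d15:-→d16:H0→d17:-  best=H0

== LOOKUPS ==
["H2","no-route","H2","H2","H1","H0","H0","H3","H1","H1","H1","H1","H0"]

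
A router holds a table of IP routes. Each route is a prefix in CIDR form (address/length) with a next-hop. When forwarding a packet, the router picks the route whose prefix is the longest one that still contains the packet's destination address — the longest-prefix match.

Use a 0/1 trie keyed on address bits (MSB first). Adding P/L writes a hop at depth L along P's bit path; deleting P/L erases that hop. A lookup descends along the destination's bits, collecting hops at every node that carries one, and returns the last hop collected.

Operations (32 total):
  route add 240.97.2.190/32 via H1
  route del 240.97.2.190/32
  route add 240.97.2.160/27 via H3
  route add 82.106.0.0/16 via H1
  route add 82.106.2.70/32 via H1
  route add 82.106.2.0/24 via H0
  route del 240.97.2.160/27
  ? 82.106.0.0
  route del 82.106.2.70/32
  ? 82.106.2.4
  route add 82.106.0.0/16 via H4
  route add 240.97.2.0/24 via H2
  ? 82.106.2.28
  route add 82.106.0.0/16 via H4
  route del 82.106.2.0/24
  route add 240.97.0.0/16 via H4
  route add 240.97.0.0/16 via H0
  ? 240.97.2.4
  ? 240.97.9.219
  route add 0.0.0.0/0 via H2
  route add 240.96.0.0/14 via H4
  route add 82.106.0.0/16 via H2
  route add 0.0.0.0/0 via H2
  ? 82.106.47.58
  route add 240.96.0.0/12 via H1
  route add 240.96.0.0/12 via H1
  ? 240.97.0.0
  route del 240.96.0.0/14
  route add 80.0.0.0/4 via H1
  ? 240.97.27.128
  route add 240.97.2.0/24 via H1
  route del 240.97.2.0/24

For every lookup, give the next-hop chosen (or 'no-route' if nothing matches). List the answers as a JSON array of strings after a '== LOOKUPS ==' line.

Trace:
  add 240.97.2.190/32 -> H1 at depth 32
  del 240.97.2.190/32 (clear depth 32)
  add 240.97.2.160/27 -> H3 at depth 27
  add 82.106.0.0/16 -> H1 at depth 16
  add 82.106.2.70/32 -> H1 at depth 32
  add 82.106.2.0/24 -> H0 at depth 24
  del 240.97.2.160/27 (clear depth 27)
  Q 82.106.0.0: descend 0101001001101010000000 ; hops seen [H1] ; pick H1
  del 82.106.2.70/32 (clear depth 32)
  Q 82.106.2.4: descend 0101001001101010000000100 ; hops seen [H1,H0] ; pick H0
  add 82.106.0.0/16 -> H4 at depth 16
  add 240.97.2.0/24 -> H2 at depth 24
  Q 82.106.2.28: descend 0101001001101010000000100 ; hops seen [H4,H0] ; pick H0
  add 82.106.0.0/16 -> H4 at depth 16
  del 82.106.2.0/24 (clear depth 24)
  add 240.97.0.0/16 -> H4 at depth 16
  add 240.97.0.0/16 -> H0 at depth 16
  Q 240.97.2.4: descend 111100000110000100000010 ; hops seen [H0,H2] ; pick H2
  Q 240.97.9.219: descend 11110000011000010000 ; hops seen [H0] ; pick H0
  add 0.0.0.0/0 -> H2 at depth 0
  add 240.96.0.0/14 -> H4 at depth 14
  add 82.106.0.0/16 -> H2 at depth 16
  add 0.0.0.0/0 -> H2 at depth 0
  Q 82.106.47.58: descend 010100100110101000 ; hops seen [H2,H2] ; pick H2
  add 240.96.0.0/12 -> H1 at depth 12
  add 240.96.0.0/12 -> H1 at depth 12
  Q 240.97.0.0: descend 1111000001100001000000 ; hops seen [H2,H1,H4,H0] ; pick H0
  del 240.96.0.0/14 (clear depth 14)
  add 80.0.0.0/4 -> H1 at depth 4
  Q 240.97.27.128: descend 1111000001100001000 ; hops seen [H2,H1,H0] ; pick H0
  add 240.97.2.0/24 -> H1 at depth 24
  del 240.97.2.0/24 (clear depth 24)

== LOOKUPS ==
["H1","H0","H0","H2","H0","H2","H0","H0"]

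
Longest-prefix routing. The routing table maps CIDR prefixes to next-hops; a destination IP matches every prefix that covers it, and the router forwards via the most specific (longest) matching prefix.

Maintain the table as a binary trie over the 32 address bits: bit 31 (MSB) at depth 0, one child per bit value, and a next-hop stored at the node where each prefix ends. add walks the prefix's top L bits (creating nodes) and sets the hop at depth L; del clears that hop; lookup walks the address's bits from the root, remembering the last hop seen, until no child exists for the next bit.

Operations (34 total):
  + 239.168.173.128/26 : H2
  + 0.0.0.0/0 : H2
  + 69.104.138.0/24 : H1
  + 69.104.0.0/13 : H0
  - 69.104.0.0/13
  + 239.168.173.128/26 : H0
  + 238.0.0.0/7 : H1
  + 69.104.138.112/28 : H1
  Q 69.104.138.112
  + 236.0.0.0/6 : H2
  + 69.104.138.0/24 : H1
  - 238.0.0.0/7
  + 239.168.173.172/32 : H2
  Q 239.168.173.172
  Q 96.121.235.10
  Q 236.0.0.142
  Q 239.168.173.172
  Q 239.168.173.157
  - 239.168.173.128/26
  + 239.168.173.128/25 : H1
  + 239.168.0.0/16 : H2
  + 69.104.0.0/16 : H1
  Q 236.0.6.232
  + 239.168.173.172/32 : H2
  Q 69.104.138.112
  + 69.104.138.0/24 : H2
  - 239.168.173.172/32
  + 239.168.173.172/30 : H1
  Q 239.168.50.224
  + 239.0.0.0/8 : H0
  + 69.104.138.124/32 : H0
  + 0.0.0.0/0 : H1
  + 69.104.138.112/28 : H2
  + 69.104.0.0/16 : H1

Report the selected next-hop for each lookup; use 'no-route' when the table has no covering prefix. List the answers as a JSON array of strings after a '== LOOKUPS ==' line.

Process each operation:
  add 239.168.173.128/26 -> H2 at depth 26
  add 0.0.0.0/0 -> H2 at depth 0
  add 69.104.138.0/24 -> H1 at depth 24
  add 69.104.0.0/13 -> H0 at depth 13
  - 69.104.0.0/13 clear@13
  add 239.168.173.128/26 -> H0 at depth 26
  add 238.0.0.0/7 -> H1 at depth 7
  add 69.104.138.112/28 -> H1 at depth 28
  ? 69.104.138.112  path d0:H2→d1:-→d2:-→d3:-→d4:-→d5:-→d6:-→d7:-→d8:-→d9:-→d10:-→d11:-→d12:-→d13:-→d14:-→d15:-→d16:-→d17:-→d18:-→d19:-→d20:-→d21:-→d22:-→d23:-→d24:H1→d25:-→d26:-→d27:-→d28:H1  best=H1
  add 236.0.0.0/6 -> H2 at depth 6
  add 69.104.138.0/24 -> H1 at depth 24
  - 238.0.0.0/7 clear@7
  add 239.168.173.172/32 -> H2 at depth 32
  ? 239.168.173.172  path d0:H2→d1:-→d2:-→d3:-→d4:-→d5:-→d6:H2→d7:-→d8:-→d9:-→d10:-→d11:-→d12:-→d13:-→d14:-→d15:-→d16:-→d17:-→d18:-→d19:-→d20:-→d21:-→d22:-→d23:-→d24:-→d25:-→d26:H0→d27:-→d28:-→d29:-→d30:-→d31:-→d32:H2  best=H2
  ? 96.121.235.10  path d0:H2→d1:-→d2:-  best=H2
  ? 236.0.0.142  path d0:H2→d1:-→d2:-→d3:-→d4:-→d5:-→d6:H2  best=H2
  ? 239.168.173.172  path d0:H2→d1:-→d2:-→d3:-→d4:-→d5:-→d6:H2→d7:-→d8:-→d9:-→d10:-→d11:-→d12:-→d13:-→d14:-→d15:-→d16:-→d17:-→d18:-→d19:-→d20:-→d21:-→d22:-→d23:-→d24:-→d25:-→d26:H0→d27:-→d28:-→d29:-→d30:-→d31:-→d32:H2  best=H2
  ? 239.168.173.157  path d0:H2→d1:-→d2:-→d3:-→d4:-→d5:-→d6:H2→d7:-→d8:-→d9:-→d10:-→d11:-→d12:-→d13:-→d14:-→d15:-→d16:-→d17:-→d18:-→d19:-→d20:-→d21:-→d22:-→d23:-→d24:-→d25:-→d26:H0  best=H0
  - 239.168.173.128/26 clear@26
  add 239.168.173.128/25 -> H1 at depth 25
  add 239.168.0.0/16 -> H2 at depth 16
  add 69.104.0.0/16 -> H1 at depth 16
  ? 236.0.6.232  path d0:H2→d1:-→d2:-→d3:-→d4:-→d5:-→d6:H2  best=H2
  add 239.168.173.172/32 -> H2 at depth 32
  ? 69.104.138.112  path d0:H2→d1:-→d2:-→d3:-→d4:-→d5:-→d6:-→d7:-→d8:-→d9:-→d10:-→d11:-→d12:-→d13:-→d14:-→d15:-→d16:H1→d17:-→d18:-→d19:-→d20:-→d21:-→d22:-→d23:-→d24:H1→d25:-→d26:-→d27:-→d28:H1  best=H1
  add 69.104.138.0/24 -> H2 at depth 24
  - 239.168.173.172/32 clear@32
  add 239.168.173.172/30 -> H1 at depth 30
  ? 239.168.50.224  path d0:H2→d1:-→d2:-→d3:-→d4:-→d5:-→d6:H2→d7:-→d8:-→d9:-→d10:-→d11:-→d12:-→d13:-→d14:-→d15:-→d16:H2  best=H2
  add 239.0.0.0/8 -> H0 at depth 8
  add 69.104.138.124/32 -> H0 at depth 32
  add 0.0.0.0/0 -> H1 at depth 0
  add 69.104.138.112/28 -> H2 at depth 28
  add 69.104.0.0/16 -> H1 at depth 16

== LOOKUPS ==
["H1","H2","H2","H2","H2","H0","H2","H1","H2"]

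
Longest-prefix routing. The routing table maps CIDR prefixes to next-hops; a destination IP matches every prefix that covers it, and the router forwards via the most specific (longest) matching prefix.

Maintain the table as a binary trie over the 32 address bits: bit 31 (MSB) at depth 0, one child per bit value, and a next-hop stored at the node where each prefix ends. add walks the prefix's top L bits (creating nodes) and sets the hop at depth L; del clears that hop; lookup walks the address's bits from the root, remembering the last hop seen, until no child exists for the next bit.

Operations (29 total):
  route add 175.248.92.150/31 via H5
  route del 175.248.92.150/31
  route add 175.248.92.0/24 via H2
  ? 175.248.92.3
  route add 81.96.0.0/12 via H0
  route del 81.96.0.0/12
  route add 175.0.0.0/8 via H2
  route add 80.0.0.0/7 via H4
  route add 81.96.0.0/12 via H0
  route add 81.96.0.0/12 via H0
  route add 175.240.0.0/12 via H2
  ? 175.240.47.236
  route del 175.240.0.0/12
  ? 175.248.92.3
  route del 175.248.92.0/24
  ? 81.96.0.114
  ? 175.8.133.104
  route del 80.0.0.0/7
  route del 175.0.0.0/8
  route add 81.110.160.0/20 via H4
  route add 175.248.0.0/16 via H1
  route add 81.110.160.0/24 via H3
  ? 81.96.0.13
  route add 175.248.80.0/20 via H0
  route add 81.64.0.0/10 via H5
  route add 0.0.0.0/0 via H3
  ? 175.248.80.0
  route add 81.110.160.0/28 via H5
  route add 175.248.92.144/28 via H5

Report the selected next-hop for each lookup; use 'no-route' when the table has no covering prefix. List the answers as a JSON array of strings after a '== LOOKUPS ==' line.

Apply in order:
  add 175.248.92.150/31 -> H5 at depth 31
  - 175.248.92.150/31 clear@31
  add 175.248.92.0/24 -> H2 at depth 24
  ? 175.248.92.3  path d0:-→d1:-→d2:-→d3:-→d4:-→d5:-→d6:-→d7:-→d8:-→d9:-→d10:-→d11:-→d12:-→d13:-→d14:-→d15:-→d16:-→d17:-→d18:-→d19:-→d20:-→d21:-→d22:-→d23:-→d24:H2  best=H2
  add 81.96.0.0/12 -> H0 at depth 12
  - 81.96.0.0/12 clear@12
  add 175.0.0.0/8 -> H2 at depth 8
  add 80.0.0.0/7 -> H4 at depth 7
  add 81.96.0.0/12 -> H0 at depth 12
  add 81.96.0.0/12 -> H0 at depth 12
  add 175.240.0.0/12 -> H2 at depth 12
  ? 175.240.47.236  path d0:-→d1:-→d2:-→d3:-→d4:-→d5:-→d6:-→d7:-→d8:H2→d9:-→d10:-→d11:-→d12:H2  best=H2
  - 175.240.0.0/12 clear@12
  ? 175.248.92.3  path d0:-→d1:-→d2:-→d3:-→d4:-→d5:-→d6:-→d7:-→d8:H2→d9:-→d10:-→d11:-→d12:-→d13:-→d14:-→d15:-→d16:-→d17:-→d18:-→d19:-→d20:-→d21:-→d22:-→d23:-→d24:H2  best=H2
  - 175.248.92.0/24 clear@24
  ? 81.96.0.114  path d0:-→d1:-→d2:-→d3:-→d4:-→d5:-→d6:-→d7:H4→d8:-→d9:-→d10:-→d11:-→d12:H0  best=H0
  ? 175.8.133.104  path d0:-→d1:-→d2:-→d3:-→d4:-→d5:-→d6:-→d7:-→d8:H2  best=H2
  - 80.0.0.0/7 clear@7
  - 175.0.0.0/8 clear@8
  add 81.110.160.0/20 -> H4 at depth 20
  add 175.248.0.0/16 -> H1 at depth 16
  add 81.110.160.0/24 -> H3 at depth 24
  ? 81.96.0.13  path d0:-→d1:-→d2:-→d3:-→d4:-→d5:-→d6:-→d7:-→d8:-→d9:-→d10:-→d11:-→d12:H0  best=H0
  add 175.248.80.0/20 -> H0 at depth 20
  add 81.64.0.0/10 -> H5 at depth 10
  add 0.0.0.0/0 -> H3 at depth 0
  ? 175.248.80.0  path d0:H3→d1:-→d2:-→d3:-→d4:-→d5:-→d6:-→d7:-→d8:-→d9:-→d10:-→d11:-→d12:-→d13:-→d14:-→d15:-→d16:H1→d17:-→d18:-→d19:-→d20:H0  best=H0
  add 81.110.160.0/28 -> H5 at depth 28
  add 175.248.92.144/28 -> H5 at depth 28

== LOOKUPS ==
["H2","H2","H2","H0","H2","H0","H0"]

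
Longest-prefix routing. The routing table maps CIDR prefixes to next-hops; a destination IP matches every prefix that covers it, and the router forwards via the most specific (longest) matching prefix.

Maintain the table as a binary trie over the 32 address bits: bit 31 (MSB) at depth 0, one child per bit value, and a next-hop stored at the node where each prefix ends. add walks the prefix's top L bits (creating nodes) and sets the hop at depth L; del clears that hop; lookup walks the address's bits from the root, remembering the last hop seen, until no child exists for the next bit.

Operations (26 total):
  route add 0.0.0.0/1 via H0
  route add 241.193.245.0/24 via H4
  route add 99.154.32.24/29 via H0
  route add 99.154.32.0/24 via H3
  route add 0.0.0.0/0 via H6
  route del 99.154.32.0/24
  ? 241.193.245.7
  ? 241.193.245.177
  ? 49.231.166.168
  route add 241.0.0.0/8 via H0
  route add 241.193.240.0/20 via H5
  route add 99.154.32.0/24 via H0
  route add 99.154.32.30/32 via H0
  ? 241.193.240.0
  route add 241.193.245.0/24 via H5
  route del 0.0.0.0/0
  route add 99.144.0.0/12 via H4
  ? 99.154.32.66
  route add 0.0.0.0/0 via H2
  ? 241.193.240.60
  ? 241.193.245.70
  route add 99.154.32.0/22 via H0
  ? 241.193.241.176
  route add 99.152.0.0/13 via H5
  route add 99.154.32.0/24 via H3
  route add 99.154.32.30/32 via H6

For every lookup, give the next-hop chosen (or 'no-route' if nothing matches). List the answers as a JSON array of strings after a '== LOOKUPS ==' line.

Process each operation:
  + 0.0.0.0/1 (H0) depth=1
  + 241.193.245.0/24 (H4) depth=24
  + 99.154.32.24/29 (H0) depth=29
  + 99.154.32.0/24 (H3) depth=24
  + 0.0.0.0/0 (H6) depth=0
  del 99.154.32.0/24 (clear depth 24)
  ? 241.193.245.7  path d0:H6→d1:-→d2:-→d3:-→d4:-→d5:-→d6:-→d7:-→d8:-→d9:-→d10:-→d11:-→d12:-→d13:-→d14:-→d15:-→d16:-→d17:-→d18:-→d19:-→d20:-→d21:-→d22:-→d23:-→d24:H4  best=H4
  ? 241.193.245.177  path d0:H6→d1:-→d2:-→d3:-→d4:-→d5:-→d6:-→d7:-→d8:-→d9:-→d10:-→d11:-→d12:-→d13:-→d14:-→d15:-→d16:-→d17:-→d18:-→d19:-→d20:-→d21:-→d22:-→d23:-→d24:H4  best=H4
  ? 49.231.166.168  path d0:H6→d1:H0  best=H0
  + 241.0.0.0/8 (H0) depth=8
  + 241.193.240.0/20 (H5) depth=20
  + 99.154.32.0/24 (H0) depth=24
  + 99.154.32.30/32 (H0) depth=32
  ? 241.193.240.0  path d0:H6→d1:-→d2:-→d3:-→d4:-→d5:-→d6:-→d7:-→d8:H0→d9:-→d10:-→d11:-→d12:-→d13:-→d14:-→d15:-→d16:-→d17:-→d18:-→d19:-→d20:H5→d21:-  best=H5
  + 241.193.245.0/24 (H5) depth=24
  del 0.0.0.0/0 (clear depth 0)
  + 99.144.0.0/12 (H4) depth=12
  ? 99.154.32.66  path d0:-→d1:H0→d2:-→d3:-→d4:-→d5:-→d6:-→d7:-→d8:-→d9:-→d10:-→d11:-→d12:H4→d13:-→d14:-→d15:-→d16:-→d17:-→d18:-→d19:-→d20:-→d21:-→d22:-→d23:-→d24:H0→d25:-  best=H0
  + 0.0.0.0/0 (H2) depth=0
  ? 241.193.240.60  path d0:H2→d1:-→d2:-→d3:-→d4:-→d5:-→d6:-→d7:-→d8:H0→d9:-→d10:-→d11:-→d12:-→d13:-→d14:-→d15:-→d16:-→d17:-→d18:-→d19:-→d20:H5→d21:-  best=H5
  ? 241.193.245.70  path d0:H2→d1:-→d2:-→d3:-→d4:-→d5:-→d6:-→d7:-→d8:H0→d9:-→d10:-→d11:-→d12:-→d13:-→d14:-→d15:-→d16:-→d17:-→d18:-→d19:-→d20:H5→d21:-→d22:-→d23:-→d24:H5  best=H5
  + 99.154.32.0/22 (H0) depth=22
  ? 241.193.241.176  path d0:H2→d1:-→d2:-→d3:-→d4:-→d5:-→d6:-→d7:-→d8:H0→d9:-→d10:-→d11:-→d12:-→d13:-→d14:-→d15:-→d16:-→d17:-→d18:-→d19:-→d20:H5→d21:-  best=H5
  + 99.152.0.0/13 (H5) depth=13
  + 99.154.32.0/24 (H3) depth=24
  + 99.154.32.30/32 (H6) depth=32

== LOOKUPS ==
["H4","H4","H0","H5","H0","H5","H5","H5"]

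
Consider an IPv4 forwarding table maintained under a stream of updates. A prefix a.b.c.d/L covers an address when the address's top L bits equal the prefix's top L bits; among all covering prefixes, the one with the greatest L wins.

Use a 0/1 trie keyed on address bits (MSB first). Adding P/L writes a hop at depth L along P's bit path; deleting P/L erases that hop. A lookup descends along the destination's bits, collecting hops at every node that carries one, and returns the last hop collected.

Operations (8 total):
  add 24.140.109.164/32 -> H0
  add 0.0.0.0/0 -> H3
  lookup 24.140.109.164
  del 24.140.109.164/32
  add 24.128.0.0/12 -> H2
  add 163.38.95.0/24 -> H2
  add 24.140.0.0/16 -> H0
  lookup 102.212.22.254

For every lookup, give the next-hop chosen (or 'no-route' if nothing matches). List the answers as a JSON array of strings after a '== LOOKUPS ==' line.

Process each operation:
  + 24.140.109.164/32 (H0) depth=32
  + 0.0.0.0/0 (H3) depth=0
  Q 24.140.109.164: descend 00011000100011000110110110100100 ; hops seen [H3,H0] ; pick H0
  del 24.140.109.164/32 (clear depth 32)
  + 24.128.0.0/12 (H2) depth=12
  + 163.38.95.0/24 (H2) depth=24
  + 24.140.0.0/16 (H0) depth=16
  Q 102.212.22.254: descend 0 ; hops seen [H3] ; pick H3

== LOOKUPS ==
["H0","H3"]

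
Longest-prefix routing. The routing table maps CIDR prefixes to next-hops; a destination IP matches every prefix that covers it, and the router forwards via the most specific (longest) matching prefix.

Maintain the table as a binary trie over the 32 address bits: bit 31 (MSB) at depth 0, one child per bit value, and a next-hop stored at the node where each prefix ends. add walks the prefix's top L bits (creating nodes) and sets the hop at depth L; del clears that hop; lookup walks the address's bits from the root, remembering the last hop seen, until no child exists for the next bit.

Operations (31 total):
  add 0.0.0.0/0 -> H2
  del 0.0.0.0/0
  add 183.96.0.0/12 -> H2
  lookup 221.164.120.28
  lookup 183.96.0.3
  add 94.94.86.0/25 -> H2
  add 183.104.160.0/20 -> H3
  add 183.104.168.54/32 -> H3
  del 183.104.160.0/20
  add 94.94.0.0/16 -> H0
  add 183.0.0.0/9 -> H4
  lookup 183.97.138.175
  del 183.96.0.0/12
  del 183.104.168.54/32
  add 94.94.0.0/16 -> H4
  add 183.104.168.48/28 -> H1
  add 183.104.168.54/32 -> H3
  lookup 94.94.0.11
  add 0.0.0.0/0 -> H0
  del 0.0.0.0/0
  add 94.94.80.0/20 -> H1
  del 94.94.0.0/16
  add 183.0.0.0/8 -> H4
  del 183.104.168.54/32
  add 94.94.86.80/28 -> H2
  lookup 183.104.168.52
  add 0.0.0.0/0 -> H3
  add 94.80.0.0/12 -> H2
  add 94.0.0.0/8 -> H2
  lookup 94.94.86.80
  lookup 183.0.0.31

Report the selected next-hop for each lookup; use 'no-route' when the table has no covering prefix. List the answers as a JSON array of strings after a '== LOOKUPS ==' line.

Trace:
  + 0.0.0.0/0 (H2) depth=0
  - 0.0.0.0/0 clear@0
  + 183.96.0.0/12 (H2) depth=12
  Q 221.164.120.28: descend 1 ; hops seen [∅] ; pick no-route
  Q 183.96.0.3: descend 101101110110 ; hops seen [H2] ; pick H2
  + 94.94.86.0/25 (H2) depth=25
  + 183.104.160.0/20 (H3) depth=20
  + 183.104.168.54/32 (H3) depth=32
  - 183.104.160.0/20 clear@20
  + 94.94.0.0/16 (H0) depth=16
  + 183.0.0.0/9 (H4) depth=9
  Q 183.97.138.175: descend 101101110110 ; hops seen [H4,H2] ; pick H2
  - 183.96.0.0/12 clear@12
  - 183.104.168.54/32 clear@32
  + 94.94.0.0/16 (H4) depth=16
  + 183.104.168.48/28 (H1) depth=28
  + 183.104.168.54/32 (H3) depth=32
  Q 94.94.0.11: descend 01011110010111100 ; hops seen [H4] ; pick H4
  + 0.0.0.0/0 (H0) depth=0
  - 0.0.0.0/0 clear@0
  + 94.94.80.0/20 (H1) depth=20
  - 94.94.0.0/16 clear@16
  + 183.0.0.0/8 (H4) depth=8
  - 183.104.168.54/32 clear@32
  + 94.94.86.80/28 (H2) depth=28
  Q 183.104.168.52: descend 101101110110100010101000001101 ; hops seen [H4,H4,H1] ; pick H1
  + 0.0.0.0/0 (H3) depth=0
  + 94.80.0.0/12 (H2) depth=12
  + 94.0.0.0/8 (H2) depth=8
  Q 94.94.86.80: descend 0101111001011110010101100101 ; hops seen [H3,H2,H2,H1,H2,H2] ; pick H2
  Q 183.0.0.31: descend 101101110 ; hops seen [H3,H4,H4] ; pick H4

== LOOKUPS ==
["no-route","H2","H2","H4","H1","H2","H4"]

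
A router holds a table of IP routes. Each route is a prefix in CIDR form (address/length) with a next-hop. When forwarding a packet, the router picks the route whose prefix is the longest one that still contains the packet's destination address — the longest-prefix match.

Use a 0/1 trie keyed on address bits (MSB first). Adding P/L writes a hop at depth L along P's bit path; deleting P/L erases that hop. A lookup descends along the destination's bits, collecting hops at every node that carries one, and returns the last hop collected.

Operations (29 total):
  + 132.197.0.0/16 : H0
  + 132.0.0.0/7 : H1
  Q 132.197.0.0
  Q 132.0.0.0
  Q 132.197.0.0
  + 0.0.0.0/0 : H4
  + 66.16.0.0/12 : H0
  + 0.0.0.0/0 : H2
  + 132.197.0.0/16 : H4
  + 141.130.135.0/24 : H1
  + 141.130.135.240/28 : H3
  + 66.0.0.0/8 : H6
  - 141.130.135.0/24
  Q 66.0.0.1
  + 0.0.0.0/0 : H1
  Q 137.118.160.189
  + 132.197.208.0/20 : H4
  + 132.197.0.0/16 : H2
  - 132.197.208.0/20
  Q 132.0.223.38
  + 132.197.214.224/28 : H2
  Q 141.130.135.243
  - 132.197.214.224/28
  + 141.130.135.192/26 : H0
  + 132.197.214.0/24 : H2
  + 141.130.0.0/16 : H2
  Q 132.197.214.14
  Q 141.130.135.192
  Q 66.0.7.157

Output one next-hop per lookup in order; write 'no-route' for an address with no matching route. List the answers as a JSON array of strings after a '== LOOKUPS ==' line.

Apply in order:
  + 132.197.0.0/16 (H0) depth=16
  + 132.0.0.0/7 (H1) depth=7
  Q 132.197.0.0: descend 1000010011000101 ; hops seen [H1,H0] ; pick H0
  Q 132.0.0.0: descend 10000100 ; hops seen [H1] ; pick H1
  Q 132.197.0.0: descend 1000010011000101 ; hops seen [H1,H0] ; pick H0
  + 0.0.0.0/0 (H4) depth=0
  + 66.16.0.0/12 (H0) depth=12
  + 0.0.0.0/0 (H2) depth=0
  + 132.197.0.0/16 (H4) depth=16
  + 141.130.135.0/24 (H1) depth=24
  + 141.130.135.240/28 (H3) depth=28
  + 66.0.0.0/8 (H6) depth=8
  del 141.130.135.0/24 (clear depth 24)
  Q 66.0.0.1: descend 01000010000 ; hops seen [H2,H6] ; pick H6
  + 0.0.0.0/0 (H1) depth=0
  Q 137.118.160.189: descend 10001 ; hops seen [H1] ; pick H1
  + 132.197.208.0/20 (H4) depth=20
  + 132.197.0.0/16 (H2) depth=16
  del 132.197.208.0/20 (clear depth 20)
  Q 132.0.223.38: descend 10000100 ; hops seen [H1,H1] ; pick H1
  + 132.197.214.224/28 (H2) depth=28
  Q 141.130.135.243: descend 1000110110000010100001111111 ; hops seen [H1,H3] ; pick H3
  del 132.197.214.224/28 (clear depth 28)
  + 141.130.135.192/26 (H0) depth=26
  + 132.197.214.0/24 (H2) depth=24
  + 141.130.0.0/16 (H2) depth=16
  Q 132.197.214.14: descend 100001001100010111010110 ; hops seen [H1,H1,H2,H2] ; pick H2
  Q 141.130.135.192: descend 10001101100000101000011111 ; hops seen [H1,H2,H0] ; pick H0
  Q 66.0.7.157: descend 01000010000 ; hops seen [H1,H6] ; pick H6

== LOOKUPS ==
["H0","H1","H0","H6","H1","H1","H3","H2","H0","H6"]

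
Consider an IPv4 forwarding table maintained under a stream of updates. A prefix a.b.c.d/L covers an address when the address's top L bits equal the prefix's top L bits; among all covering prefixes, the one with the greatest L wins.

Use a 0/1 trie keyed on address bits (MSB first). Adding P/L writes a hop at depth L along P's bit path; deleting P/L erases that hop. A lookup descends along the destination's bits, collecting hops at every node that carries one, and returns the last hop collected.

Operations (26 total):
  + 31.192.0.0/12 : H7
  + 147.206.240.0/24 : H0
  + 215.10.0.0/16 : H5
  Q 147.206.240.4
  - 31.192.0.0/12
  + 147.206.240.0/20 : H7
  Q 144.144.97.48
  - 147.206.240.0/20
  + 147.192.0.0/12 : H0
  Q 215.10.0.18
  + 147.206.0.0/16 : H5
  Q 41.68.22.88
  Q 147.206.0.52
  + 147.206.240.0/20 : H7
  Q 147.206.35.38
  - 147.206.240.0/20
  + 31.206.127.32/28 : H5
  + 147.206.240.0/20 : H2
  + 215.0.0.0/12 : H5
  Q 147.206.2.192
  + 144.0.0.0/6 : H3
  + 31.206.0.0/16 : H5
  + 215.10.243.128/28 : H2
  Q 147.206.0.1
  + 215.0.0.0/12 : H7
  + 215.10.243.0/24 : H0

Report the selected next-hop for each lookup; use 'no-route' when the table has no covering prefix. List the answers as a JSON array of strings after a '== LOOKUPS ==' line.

Process each operation:
  + 31.192.0.0/12 (H7) depth=12
  + 147.206.240.0/24 (H0) depth=24
  + 215.10.0.0/16 (H5) depth=16
  lookup 147.206.240.4: bits 100100111100111011110000 walk d0:-→d1:-→d2:-→d3:-→d4:-→d5:-→d6:-→d7:-→d8:-→d9:-→d10:-→d11:-→d12:-→d13:-→d14:-→d15:-→d16:-→d17:-→d18:-→d19:-→d20:-→d21:-→d22:-→d23:-→d24:H0 -> H0
  del 31.192.0.0/12 (clear depth 12)
  + 147.206.240.0/20 (H7) depth=20
  lookup 144.144.97.48: bits 100100 walk d0:-→d1:-→d2:-→d3:-→d4:-→d5:-→d6:- -> no-route
  del 147.206.240.0/20 (clear depth 20)
  + 147.192.0.0/12 (H0) depth=12
  lookup 215.10.0.18: bits 1101011100001010 walk d0:-→d1:-→d2:-→d3:-→d4:-→d5:-→d6:-→d7:-→d8:-→d9:-→d10:-→d11:-→d12:-→d13:-→d14:-→d15:-→d16:H5 -> H5
  + 147.206.0.0/16 (H5) depth=16
  lookup 41.68.22.88: bits 00 walk d0:-→d1:-→d2:- -> no-route
  lookup 147.206.0.52: bits 1001001111001110 walk d0:-→d1:-→d2:-→d3:-→d4:-→d5:-→d6:-→d7:-→d8:-→d9:-→d10:-→d11:-→d12:H0→d13:-→d14:-→d15:-→d16:H5 -> H5
  + 147.206.240.0/20 (H7) depth=20
  lookup 147.206.35.38: bits 1001001111001110 walk d0:-→d1:-→d2:-→d3:-→d4:-→d5:-→d6:-→d7:-→d8:-→d9:-→d10:-→d11:-→d12:H0→d13:-→d14:-→d15:-→d16:H5 -> H5
  del 147.206.240.0/20 (clear depth 20)
  + 31.206.127.32/28 (H5) depth=28
  + 147.206.240.0/20 (H2) depth=20
  + 215.0.0.0/12 (H5) depth=12
  lookup 147.206.2.192: bits 1001001111001110 walk d0:-→d1:-→d2:-→d3:-→d4:-→d5:-→d6:-→d7:-→d8:-→d9:-→d10:-→d11:-→d12:H0→d13:-→d14:-→d15:-→d16:H5 -> H5
  + 144.0.0.0/6 (H3) depth=6
  + 31.206.0.0/16 (H5) depth=16
  + 215.10.243.128/28 (H2) depth=28
  lookup 147.206.0.1: bits 1001001111001110 walk d0:-→d1:-→d2:-→d3:-→d4:-→d5:-→d6:H3→d7:-→d8:-→d9:-→d10:-→d11:-→d12:H0→d13:-→d14:-→d15:-→d16:H5 -> H5
  + 215.0.0.0/12 (H7) depth=12
  + 215.10.243.0/24 (H0) depth=24

== LOOKUPS ==
["H0","no-route","H5","no-route","H5","H5","H5","H5"]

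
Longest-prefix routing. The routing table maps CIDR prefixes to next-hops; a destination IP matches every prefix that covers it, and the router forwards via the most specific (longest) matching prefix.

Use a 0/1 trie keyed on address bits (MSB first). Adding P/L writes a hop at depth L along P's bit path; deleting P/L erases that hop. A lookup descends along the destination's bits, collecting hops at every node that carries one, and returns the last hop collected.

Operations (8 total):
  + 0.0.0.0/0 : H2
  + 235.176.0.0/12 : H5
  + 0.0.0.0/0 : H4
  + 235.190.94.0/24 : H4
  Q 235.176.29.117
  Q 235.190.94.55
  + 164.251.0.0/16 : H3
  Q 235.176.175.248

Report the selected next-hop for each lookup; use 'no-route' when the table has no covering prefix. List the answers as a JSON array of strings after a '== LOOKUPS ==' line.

Trace:
  + 0.0.0.0/0 (H2) depth=0
  + 235.176.0.0/12 (H5) depth=12
  + 0.0.0.0/0 (H4) depth=0
  + 235.190.94.0/24 (H4) depth=24
  ? 235.176.29.117  path d0:H4→d1:-→d2:-→d3:-→d4:-→d5:-→d6:-→d7:-→d8:-→d9:-→d10:-→d11:-→d12:H5  best=H5
  ? 235.190.94.55  path d0:H4→d1:-→d2:-→d3:-→d4:-→d5:-→d6:-→d7:-→d8:-→d9:-→d10:-→d11:-→d12:H5→d13:-→d14:-→d15:-→d16:-→d17:-→d18:-→d19:-→d20:-→d21:-→d22:-→d23:-→d24:H4  best=H4
  + 164.251.0.0/16 (H3) depth=16
  ? 235.176.175.248  path d0:H4→d1:-→d2:-→d3:-→d4:-→d5:-→d6:-→d7:-→d8:-→d9:-→d10:-→d11:-→d12:H5  best=H5

== LOOKUPS ==
["H5","H4","H5"]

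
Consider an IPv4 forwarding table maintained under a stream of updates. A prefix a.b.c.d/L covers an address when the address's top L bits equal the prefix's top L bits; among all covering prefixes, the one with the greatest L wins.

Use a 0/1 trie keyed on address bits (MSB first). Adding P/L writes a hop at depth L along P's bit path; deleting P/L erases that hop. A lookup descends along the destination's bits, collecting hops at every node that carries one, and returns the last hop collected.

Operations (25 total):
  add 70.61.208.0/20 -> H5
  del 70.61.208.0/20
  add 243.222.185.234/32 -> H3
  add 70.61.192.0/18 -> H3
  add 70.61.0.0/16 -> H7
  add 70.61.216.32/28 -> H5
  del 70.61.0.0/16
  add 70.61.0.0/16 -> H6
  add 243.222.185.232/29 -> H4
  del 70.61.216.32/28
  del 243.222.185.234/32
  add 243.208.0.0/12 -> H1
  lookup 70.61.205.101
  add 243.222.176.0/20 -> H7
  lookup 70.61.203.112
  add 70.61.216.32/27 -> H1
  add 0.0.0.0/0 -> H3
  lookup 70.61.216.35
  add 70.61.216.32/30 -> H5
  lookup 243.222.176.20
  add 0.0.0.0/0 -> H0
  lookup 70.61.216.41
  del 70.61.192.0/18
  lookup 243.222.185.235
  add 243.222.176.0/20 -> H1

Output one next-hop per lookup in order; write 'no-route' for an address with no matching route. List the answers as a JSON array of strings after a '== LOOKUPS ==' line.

Apply in order:
  + 70.61.208.0/20 (H5) depth=20
  - 70.61.208.0/20 clear@20
  + 243.222.185.234/32 (H3) depth=32
  + 70.61.192.0/18 (H3) depth=18
  + 70.61.0.0/16 (H7) depth=16
  + 70.61.216.32/28 (H5) depth=28
  - 70.61.0.0/16 clear@16
  + 70.61.0.0/16 (H6) depth=16
  + 243.222.185.232/29 (H4) depth=29
  - 70.61.216.32/28 clear@28
  - 243.222.185.234/32 clear@32
  + 243.208.0.0/12 (H1) depth=12
  ? 70.61.205.101  path d0:-→d1:-→d2:-→d3:-→d4:-→d5:-→d6:-→d7:-→d8:-→d9:-→d10:-→d11:-→d12:-→d13:-→d14:-→d15:-→d16:H6→d17:-→d18:H3→d19:-  best=H3
  + 243.222.176.0/20 (H7) depth=20
  ? 70.61.203.112  path d0:-→d1:-→d2:-→d3:-→d4:-→d5:-→d6:-→d7:-→d8:-→d9:-→d10:-→d11:-→d12:-→d13:-→d14:-→d15:-→d16:H6→d17:-→d18:H3→d19:-  best=H3
  + 70.61.216.32/27 (H1) depth=27
  + 0.0.0.0/0 (H3) depth=0
  ? 70.61.216.35  path d0:H3→d1:-→d2:-→d3:-→d4:-→d5:-→d6:-→d7:-→d8:-→d9:-→d10:-→d11:-→d12:-→d13:-→d14:-→d15:-→d16:H6→d17:-→d18:H3→d19:-→d20:-→d21:-→d22:-→d23:-→d24:-→d25:-→d26:-→d27:H1→d28:-  best=H1
  + 70.61.216.32/30 (H5) depth=30
  ? 243.222.176.20  path d0:H3→d1:-→d2:-→d3:-→d4:-→d5:-→d6:-→d7:-→d8:-→d9:-→d10:-→d11:-→d12:H1→d13:-→d14:-→d15:-→d16:-→d17:-→d18:-→d19:-→d20:H7  best=H7
  + 0.0.0.0/0 (H0) depth=0
  ? 70.61.216.41  path d0:H0→d1:-→d2:-→d3:-→d4:-→d5:-→d6:-→d7:-→d8:-→d9:-→d10:-→d11:-→d12:-→d13:-→d14:-→d15:-→d16:H6→d17:-→d18:H3→d19:-→d20:-→d21:-→d22:-→d23:-→d24:-→d25:-→d26:-→d27:H1→d28:-  best=H1
  - 70.61.192.0/18 clear@18
  ? 243.222.185.235  path d0:H0→d1:-→d2:-→d3:-→d4:-→d5:-→d6:-→d7:-→d8:-→d9:-→d10:-→d11:-→d12:H1→d13:-→d14:-→d15:-→d16:-→d17:-→d18:-→d19:-→d20:H7→d21:-→d22:-→d23:-→d24:-→d25:-→d26:-→d27:-→d28:-→d29:H4→d30:-→d31:-  best=H4
  + 243.222.176.0/20 (H1) depth=20

== LOOKUPS ==
["H3","H3","H1","H7","H1","H4"]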